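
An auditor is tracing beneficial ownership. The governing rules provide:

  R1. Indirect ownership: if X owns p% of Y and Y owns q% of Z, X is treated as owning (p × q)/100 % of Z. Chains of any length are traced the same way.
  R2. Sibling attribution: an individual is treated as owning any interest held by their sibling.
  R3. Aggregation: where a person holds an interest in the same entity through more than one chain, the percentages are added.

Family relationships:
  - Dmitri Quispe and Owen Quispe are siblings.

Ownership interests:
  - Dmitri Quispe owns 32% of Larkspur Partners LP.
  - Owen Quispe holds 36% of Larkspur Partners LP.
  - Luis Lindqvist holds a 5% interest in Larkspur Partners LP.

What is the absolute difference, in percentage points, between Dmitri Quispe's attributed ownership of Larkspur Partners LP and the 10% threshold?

58

By sibling attribution (R2), Dmitri Quispe is treated as also owning Owen Quispe's interest in Larkspur Partners LP, giving 32% + 36% = 68%.
Direct interest in Larkspur Partners LP: 68%.
68% exceeds the 10% threshold by 58 percentage points.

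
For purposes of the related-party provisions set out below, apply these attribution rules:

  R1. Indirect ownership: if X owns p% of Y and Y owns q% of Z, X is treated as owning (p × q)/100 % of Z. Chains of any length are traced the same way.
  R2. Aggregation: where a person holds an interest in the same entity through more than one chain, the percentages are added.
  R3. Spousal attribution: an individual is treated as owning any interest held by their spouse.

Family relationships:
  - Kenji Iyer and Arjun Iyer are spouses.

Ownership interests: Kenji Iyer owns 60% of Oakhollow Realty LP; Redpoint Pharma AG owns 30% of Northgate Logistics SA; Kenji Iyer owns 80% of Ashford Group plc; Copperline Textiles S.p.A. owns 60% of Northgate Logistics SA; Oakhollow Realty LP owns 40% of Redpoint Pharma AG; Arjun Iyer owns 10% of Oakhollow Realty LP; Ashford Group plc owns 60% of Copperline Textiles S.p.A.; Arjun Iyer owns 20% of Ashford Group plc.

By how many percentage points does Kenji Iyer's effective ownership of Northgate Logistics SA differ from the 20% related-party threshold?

24.4

By spousal attribution (R3), Kenji Iyer is treated as also owning Arjun Iyer's interest in Ashford Group plc, giving 80% + 20% = 100%.
By spousal attribution (R3), Kenji Iyer is treated as also owning Arjun Iyer's interest in Oakhollow Realty LP, giving 60% + 10% = 70%.
Chain via Ashford Group plc → Copperline Textiles S.p.A. (R1): 100% × 60% × 60% = 36% of Northgate Logistics SA.
Chain via Oakhollow Realty LP → Redpoint Pharma AG (R1): 70% × 40% × 30% = 8.4% of Northgate Logistics SA.
Aggregating (R2): 36% + 8.4% = 44.4%.
44.4% exceeds the 20% threshold by 24.4 percentage points.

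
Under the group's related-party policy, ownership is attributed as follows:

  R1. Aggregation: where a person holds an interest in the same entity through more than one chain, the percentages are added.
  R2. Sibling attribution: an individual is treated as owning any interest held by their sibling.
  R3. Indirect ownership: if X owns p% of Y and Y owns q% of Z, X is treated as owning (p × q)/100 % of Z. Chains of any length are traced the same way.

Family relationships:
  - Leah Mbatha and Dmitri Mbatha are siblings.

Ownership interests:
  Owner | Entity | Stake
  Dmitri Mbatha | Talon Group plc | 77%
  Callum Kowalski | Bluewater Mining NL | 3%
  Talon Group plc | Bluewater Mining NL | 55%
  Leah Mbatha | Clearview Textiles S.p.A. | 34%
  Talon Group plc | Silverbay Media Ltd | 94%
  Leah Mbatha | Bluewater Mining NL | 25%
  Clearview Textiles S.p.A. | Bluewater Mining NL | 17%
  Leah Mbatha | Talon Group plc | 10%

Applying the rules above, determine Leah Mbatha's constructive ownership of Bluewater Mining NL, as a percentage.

By sibling attribution (R2), Leah Mbatha is treated as also owning Dmitri Mbatha's interest in Talon Group plc, giving 10% + 77% = 87%.
Chain via Talon Group plc (R3): 87% × 55% = 47.85% of Bluewater Mining NL.
Chain via Clearview Textiles S.p.A. (R3): 34% × 17% = 5.78% of Bluewater Mining NL.
Direct interest in Bluewater Mining NL: 25%.
Aggregating (R1): 47.85% + 5.78% + 25% = 78.63%.

78.63%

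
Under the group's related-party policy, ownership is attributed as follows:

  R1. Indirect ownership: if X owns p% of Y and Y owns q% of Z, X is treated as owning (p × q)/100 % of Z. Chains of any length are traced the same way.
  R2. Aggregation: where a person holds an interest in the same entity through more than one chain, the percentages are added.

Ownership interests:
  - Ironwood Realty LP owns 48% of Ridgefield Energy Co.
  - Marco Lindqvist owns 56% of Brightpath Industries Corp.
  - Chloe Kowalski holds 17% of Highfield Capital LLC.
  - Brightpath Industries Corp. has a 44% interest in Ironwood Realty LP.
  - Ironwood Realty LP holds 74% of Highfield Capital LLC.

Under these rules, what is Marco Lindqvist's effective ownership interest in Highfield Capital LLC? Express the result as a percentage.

18.2336%

Chain via Brightpath Industries Corp. → Ironwood Realty LP (R1): 56% × 44% × 74% = 18.2336% of Highfield Capital LLC.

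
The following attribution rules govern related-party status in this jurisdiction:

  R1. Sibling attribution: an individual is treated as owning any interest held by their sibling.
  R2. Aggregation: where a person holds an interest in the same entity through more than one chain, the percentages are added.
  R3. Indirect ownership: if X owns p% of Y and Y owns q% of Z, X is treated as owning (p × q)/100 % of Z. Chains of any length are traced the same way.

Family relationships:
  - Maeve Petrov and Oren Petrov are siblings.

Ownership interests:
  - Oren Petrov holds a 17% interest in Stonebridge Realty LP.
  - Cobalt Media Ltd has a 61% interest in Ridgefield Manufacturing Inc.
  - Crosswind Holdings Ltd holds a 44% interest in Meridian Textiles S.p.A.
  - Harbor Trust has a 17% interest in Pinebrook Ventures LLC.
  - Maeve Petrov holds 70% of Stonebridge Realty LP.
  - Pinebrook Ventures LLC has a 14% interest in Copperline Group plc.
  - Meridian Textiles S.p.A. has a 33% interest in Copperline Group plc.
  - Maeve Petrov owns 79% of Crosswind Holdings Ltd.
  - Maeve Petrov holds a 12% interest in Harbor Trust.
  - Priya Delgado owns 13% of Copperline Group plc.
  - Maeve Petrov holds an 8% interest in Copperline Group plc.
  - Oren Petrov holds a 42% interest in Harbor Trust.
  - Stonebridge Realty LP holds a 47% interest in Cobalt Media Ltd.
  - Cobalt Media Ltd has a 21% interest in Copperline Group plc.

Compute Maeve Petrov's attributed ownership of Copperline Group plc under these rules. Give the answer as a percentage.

By sibling attribution (R1), Maeve Petrov is treated as also owning Oren Petrov's interest in Harbor Trust, giving 12% + 42% = 54%.
By sibling attribution (R1), Maeve Petrov is treated as also owning Oren Petrov's interest in Stonebridge Realty LP, giving 70% + 17% = 87%.
Chain via Crosswind Holdings Ltd → Meridian Textiles S.p.A. (R3): 79% × 44% × 33% = 11.4708% of Copperline Group plc.
Chain via Harbor Trust → Pinebrook Ventures LLC (R3): 54% × 17% × 14% = 1.2852% of Copperline Group plc.
Chain via Stonebridge Realty LP → Cobalt Media Ltd (R3): 87% × 47% × 21% = 8.5869% of Copperline Group plc.
Direct interest in Copperline Group plc: 8%.
Aggregating (R2): 11.4708% + 1.2852% + 8.5869% + 8% = 29.3429%.

29.3429%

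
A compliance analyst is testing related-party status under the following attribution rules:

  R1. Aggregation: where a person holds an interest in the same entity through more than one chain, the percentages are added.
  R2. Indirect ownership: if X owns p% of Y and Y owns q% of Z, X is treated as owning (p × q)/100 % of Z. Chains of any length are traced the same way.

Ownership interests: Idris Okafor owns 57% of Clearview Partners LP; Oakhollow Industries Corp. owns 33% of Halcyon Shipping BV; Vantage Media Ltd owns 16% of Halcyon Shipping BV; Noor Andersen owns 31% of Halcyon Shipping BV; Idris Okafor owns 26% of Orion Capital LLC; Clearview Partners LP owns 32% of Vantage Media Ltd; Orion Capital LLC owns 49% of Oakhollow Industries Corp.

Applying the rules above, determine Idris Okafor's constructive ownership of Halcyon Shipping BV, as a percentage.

Chain via Orion Capital LLC → Oakhollow Industries Corp. (R2): 26% × 49% × 33% = 4.2042% of Halcyon Shipping BV.
Chain via Clearview Partners LP → Vantage Media Ltd (R2): 57% × 32% × 16% = 2.9184% of Halcyon Shipping BV.
Aggregating (R1): 4.2042% + 2.9184% = 7.1226%.

7.1226%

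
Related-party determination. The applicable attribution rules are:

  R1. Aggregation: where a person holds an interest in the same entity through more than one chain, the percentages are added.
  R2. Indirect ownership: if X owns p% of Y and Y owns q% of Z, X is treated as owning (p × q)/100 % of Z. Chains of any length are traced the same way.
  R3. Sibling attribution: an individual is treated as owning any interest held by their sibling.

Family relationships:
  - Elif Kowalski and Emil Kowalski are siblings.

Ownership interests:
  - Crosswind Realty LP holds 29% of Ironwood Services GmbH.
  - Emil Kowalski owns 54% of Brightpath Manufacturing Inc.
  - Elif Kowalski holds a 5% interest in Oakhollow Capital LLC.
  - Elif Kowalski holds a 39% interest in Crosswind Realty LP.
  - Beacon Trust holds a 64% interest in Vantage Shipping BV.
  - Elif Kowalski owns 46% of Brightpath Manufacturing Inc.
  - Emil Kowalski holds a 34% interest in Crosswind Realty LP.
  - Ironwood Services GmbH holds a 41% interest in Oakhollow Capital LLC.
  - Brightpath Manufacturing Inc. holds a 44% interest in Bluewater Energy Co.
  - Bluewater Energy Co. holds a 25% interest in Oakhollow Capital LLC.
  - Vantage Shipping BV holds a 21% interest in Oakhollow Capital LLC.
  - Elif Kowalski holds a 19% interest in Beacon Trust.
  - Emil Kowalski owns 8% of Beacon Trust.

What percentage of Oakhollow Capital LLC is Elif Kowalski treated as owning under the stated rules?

28.3085%

By sibling attribution (R3), Elif Kowalski is treated as also owning Emil Kowalski's interest in Beacon Trust, giving 19% + 8% = 27%.
By sibling attribution (R3), Elif Kowalski is treated as also owning Emil Kowalski's interest in Crosswind Realty LP, giving 39% + 34% = 73%.
By sibling attribution (R3), Elif Kowalski is treated as also owning Emil Kowalski's interest in Brightpath Manufacturing Inc, giving 46% + 54% = 100%.
Chain via Beacon Trust → Vantage Shipping BV (R2): 27% × 64% × 21% = 3.6288% of Oakhollow Capital LLC.
Chain via Crosswind Realty LP → Ironwood Services GmbH (R2): 73% × 29% × 41% = 8.6797% of Oakhollow Capital LLC.
Chain via Brightpath Manufacturing Inc. → Bluewater Energy Co. (R2): 100% × 44% × 25% = 11% of Oakhollow Capital LLC.
Direct interest in Oakhollow Capital LLC: 5%.
Aggregating (R1): 3.6288% + 8.6797% + 11% + 5% = 28.3085%.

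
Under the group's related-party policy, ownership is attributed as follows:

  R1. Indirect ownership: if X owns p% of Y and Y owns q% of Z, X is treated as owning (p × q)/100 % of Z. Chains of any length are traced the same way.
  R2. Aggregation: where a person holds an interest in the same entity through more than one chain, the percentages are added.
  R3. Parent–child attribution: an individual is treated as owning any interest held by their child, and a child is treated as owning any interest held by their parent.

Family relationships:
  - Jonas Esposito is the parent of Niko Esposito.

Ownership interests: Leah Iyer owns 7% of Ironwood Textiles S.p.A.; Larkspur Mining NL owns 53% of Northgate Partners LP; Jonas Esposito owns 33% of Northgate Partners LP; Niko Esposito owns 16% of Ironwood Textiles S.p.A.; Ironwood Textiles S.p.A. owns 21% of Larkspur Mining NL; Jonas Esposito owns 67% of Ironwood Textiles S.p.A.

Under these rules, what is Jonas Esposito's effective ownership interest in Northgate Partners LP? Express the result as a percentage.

By parent–child attribution (R3), Jonas Esposito is treated as also owning Niko Esposito's interest in Ironwood Textiles S.p.A, giving 67% + 16% = 83%.
Chain via Ironwood Textiles S.p.A. → Larkspur Mining NL (R1): 83% × 21% × 53% = 9.2379% of Northgate Partners LP.
Direct interest in Northgate Partners LP: 33%.
Aggregating (R2): 9.2379% + 33% = 42.2379%.

42.2379%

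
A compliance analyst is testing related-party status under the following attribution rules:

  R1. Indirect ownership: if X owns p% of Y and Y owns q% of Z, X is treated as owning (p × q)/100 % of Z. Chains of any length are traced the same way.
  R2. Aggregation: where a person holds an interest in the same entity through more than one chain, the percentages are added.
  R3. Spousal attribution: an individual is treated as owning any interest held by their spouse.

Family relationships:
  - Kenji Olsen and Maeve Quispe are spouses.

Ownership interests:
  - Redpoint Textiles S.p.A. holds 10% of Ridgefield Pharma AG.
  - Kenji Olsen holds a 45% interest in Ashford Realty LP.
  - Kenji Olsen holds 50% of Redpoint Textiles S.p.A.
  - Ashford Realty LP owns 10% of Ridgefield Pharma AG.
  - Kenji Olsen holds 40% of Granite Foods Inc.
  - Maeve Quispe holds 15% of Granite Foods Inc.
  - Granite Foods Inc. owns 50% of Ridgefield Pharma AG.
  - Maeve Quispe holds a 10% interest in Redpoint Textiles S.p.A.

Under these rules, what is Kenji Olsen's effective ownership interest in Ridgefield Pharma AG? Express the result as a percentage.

38%

By spousal attribution (R3), Kenji Olsen is treated as also owning Maeve Quispe's interest in Redpoint Textiles S.p.A, giving 50% + 10% = 60%.
By spousal attribution (R3), Kenji Olsen is treated as also owning Maeve Quispe's interest in Granite Foods Inc, giving 40% + 15% = 55%.
Chain via Ashford Realty LP (R1): 45% × 10% = 4.5% of Ridgefield Pharma AG.
Chain via Redpoint Textiles S.p.A. (R1): 60% × 10% = 6% of Ridgefield Pharma AG.
Chain via Granite Foods Inc. (R1): 55% × 50% = 27.5% of Ridgefield Pharma AG.
Aggregating (R2): 4.5% + 6% + 27.5% = 38%.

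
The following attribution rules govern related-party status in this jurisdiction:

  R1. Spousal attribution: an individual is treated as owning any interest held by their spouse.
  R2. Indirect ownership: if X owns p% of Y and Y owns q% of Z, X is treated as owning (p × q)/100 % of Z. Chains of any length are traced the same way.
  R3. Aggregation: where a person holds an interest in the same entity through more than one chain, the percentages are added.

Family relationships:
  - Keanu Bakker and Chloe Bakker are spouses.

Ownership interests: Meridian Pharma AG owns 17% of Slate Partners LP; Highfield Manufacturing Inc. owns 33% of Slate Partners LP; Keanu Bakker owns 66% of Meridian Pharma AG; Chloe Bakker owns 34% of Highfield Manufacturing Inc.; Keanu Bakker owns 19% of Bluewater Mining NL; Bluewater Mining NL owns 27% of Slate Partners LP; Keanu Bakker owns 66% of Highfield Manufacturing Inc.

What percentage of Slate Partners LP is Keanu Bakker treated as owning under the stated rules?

49.35%

By spousal attribution (R1), Keanu Bakker is treated as also owning Chloe Bakker's interest in Highfield Manufacturing Inc, giving 66% + 34% = 100%.
Chain via Meridian Pharma AG (R2): 66% × 17% = 11.22% of Slate Partners LP.
Chain via Highfield Manufacturing Inc. (R2): 100% × 33% = 33% of Slate Partners LP.
Chain via Bluewater Mining NL (R2): 19% × 27% = 5.13% of Slate Partners LP.
Aggregating (R3): 11.22% + 33% + 5.13% = 49.35%.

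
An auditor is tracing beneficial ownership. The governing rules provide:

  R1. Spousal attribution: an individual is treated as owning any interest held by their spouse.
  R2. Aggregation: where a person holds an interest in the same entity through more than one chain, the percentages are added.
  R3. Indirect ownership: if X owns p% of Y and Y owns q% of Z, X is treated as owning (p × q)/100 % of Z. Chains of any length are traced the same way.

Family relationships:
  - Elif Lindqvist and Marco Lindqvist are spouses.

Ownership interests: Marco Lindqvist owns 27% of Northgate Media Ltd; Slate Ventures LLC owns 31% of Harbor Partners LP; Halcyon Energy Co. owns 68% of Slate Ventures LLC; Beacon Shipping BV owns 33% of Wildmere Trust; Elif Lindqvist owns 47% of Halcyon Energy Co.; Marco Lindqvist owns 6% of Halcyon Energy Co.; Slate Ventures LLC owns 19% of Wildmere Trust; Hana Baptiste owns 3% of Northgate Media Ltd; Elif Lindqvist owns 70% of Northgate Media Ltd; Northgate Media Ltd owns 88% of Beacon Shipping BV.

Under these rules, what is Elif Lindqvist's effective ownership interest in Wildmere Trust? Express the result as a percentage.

35.0164%

By spousal attribution (R1), Elif Lindqvist is treated as also owning Marco Lindqvist's interest in Halcyon Energy Co, giving 47% + 6% = 53%.
By spousal attribution (R1), Elif Lindqvist is treated as also owning Marco Lindqvist's interest in Northgate Media Ltd, giving 70% + 27% = 97%.
Chain via Halcyon Energy Co. → Slate Ventures LLC (R3): 53% × 68% × 19% = 6.8476% of Wildmere Trust.
Chain via Northgate Media Ltd → Beacon Shipping BV (R3): 97% × 88% × 33% = 28.1688% of Wildmere Trust.
Aggregating (R2): 6.8476% + 28.1688% = 35.0164%.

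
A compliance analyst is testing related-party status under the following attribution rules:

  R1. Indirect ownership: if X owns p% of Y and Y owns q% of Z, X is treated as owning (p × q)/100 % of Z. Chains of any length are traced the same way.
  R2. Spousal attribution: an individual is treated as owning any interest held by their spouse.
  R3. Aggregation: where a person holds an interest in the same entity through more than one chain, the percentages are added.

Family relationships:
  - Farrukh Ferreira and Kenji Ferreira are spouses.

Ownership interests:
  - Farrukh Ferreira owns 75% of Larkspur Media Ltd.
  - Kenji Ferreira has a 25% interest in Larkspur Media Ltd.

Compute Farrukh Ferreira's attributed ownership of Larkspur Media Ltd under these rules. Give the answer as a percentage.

100%

By spousal attribution (R2), Farrukh Ferreira is treated as also owning Kenji Ferreira's interest in Larkspur Media Ltd, giving 75% + 25% = 100%.
Direct interest in Larkspur Media Ltd: 100%.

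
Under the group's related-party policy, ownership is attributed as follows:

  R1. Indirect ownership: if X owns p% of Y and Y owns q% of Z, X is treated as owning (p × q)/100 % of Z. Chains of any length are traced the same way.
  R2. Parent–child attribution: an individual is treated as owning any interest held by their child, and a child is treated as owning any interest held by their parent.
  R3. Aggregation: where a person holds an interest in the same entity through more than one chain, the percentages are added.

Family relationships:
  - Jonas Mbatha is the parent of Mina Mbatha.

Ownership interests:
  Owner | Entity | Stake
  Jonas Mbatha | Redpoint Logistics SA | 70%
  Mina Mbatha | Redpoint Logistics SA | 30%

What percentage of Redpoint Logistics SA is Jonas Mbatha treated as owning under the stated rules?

100%

By parent–child attribution (R2), Jonas Mbatha is treated as also owning Mina Mbatha's interest in Redpoint Logistics SA, giving 70% + 30% = 100%.
Direct interest in Redpoint Logistics SA: 100%.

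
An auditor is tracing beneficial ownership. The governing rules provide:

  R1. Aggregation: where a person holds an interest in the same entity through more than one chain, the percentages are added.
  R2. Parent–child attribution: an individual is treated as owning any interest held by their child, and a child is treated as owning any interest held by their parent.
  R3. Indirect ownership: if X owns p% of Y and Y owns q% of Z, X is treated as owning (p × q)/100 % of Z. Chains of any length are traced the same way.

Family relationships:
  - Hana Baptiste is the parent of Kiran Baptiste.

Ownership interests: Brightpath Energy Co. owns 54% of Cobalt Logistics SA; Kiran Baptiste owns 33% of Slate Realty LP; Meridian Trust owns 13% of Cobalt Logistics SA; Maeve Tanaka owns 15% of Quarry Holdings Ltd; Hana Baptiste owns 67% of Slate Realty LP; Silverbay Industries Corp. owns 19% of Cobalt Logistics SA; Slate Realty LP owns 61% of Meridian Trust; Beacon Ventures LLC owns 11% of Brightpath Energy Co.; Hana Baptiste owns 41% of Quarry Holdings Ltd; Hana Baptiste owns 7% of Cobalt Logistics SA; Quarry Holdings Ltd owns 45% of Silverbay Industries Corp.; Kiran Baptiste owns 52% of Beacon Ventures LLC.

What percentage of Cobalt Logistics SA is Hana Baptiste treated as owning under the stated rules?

21.5243%

By parent–child attribution (R2), Hana Baptiste is treated as also owning Kiran Baptiste's interest in Slate Realty LP, giving 67% + 33% = 100%.
By parent–child attribution (R2), Hana Baptiste is treated as owning Kiran Baptiste's 52% interest in Beacon Ventures LLC.
Chain via Quarry Holdings Ltd → Silverbay Industries Corp. (R3): 41% × 45% × 19% = 3.5055% of Cobalt Logistics SA.
Chain via Slate Realty LP → Meridian Trust (R3): 100% × 61% × 13% = 7.93% of Cobalt Logistics SA.
Direct interest in Cobalt Logistics SA: 7%.
Chain via Beacon Ventures LLC → Brightpath Energy Co. (R3): 52% × 11% × 54% = 3.0888% of Cobalt Logistics SA.
Aggregating (R1): 3.5055% + 7.93% + 7% + 3.0888% = 21.5243%.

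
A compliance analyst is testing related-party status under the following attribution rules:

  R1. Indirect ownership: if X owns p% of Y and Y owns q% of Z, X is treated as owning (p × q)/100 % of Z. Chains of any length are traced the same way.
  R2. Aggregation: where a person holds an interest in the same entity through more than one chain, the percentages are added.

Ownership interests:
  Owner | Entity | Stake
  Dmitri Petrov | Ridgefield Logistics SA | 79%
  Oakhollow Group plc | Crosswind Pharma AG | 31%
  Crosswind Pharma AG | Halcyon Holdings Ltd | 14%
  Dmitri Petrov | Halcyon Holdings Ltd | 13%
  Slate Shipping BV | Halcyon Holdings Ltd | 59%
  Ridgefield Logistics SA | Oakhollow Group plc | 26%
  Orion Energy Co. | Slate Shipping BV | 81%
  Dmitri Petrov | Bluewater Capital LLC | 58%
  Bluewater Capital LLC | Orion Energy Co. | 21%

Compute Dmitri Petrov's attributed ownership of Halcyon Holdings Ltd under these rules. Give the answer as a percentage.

19.712258%

Chain via Ridgefield Logistics SA → Oakhollow Group plc → Crosswind Pharma AG (R1): 79% × 26% × 31% × 14% = 0.891436% of Halcyon Holdings Ltd.
Chain via Bluewater Capital LLC → Orion Energy Co. → Slate Shipping BV (R1): 58% × 21% × 81% × 59% = 5.820822% of Halcyon Holdings Ltd.
Direct interest in Halcyon Holdings Ltd: 13%.
Aggregating (R2): 0.891436% + 5.820822% + 13% = 19.712258%.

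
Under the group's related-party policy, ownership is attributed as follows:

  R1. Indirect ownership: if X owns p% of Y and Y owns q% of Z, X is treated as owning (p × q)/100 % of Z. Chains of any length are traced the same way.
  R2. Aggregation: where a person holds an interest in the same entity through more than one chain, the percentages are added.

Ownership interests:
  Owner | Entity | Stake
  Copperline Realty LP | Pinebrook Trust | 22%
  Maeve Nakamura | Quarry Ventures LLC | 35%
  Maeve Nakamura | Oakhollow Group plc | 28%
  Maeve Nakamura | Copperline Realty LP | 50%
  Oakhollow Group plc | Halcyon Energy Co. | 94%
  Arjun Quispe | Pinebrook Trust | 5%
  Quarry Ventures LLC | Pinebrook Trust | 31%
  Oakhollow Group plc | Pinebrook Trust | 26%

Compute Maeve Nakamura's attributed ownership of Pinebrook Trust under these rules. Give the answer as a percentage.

29.13%

Chain via Copperline Realty LP (R1): 50% × 22% = 11% of Pinebrook Trust.
Chain via Oakhollow Group plc (R1): 28% × 26% = 7.28% of Pinebrook Trust.
Chain via Quarry Ventures LLC (R1): 35% × 31% = 10.85% of Pinebrook Trust.
Aggregating (R2): 11% + 7.28% + 10.85% = 29.13%.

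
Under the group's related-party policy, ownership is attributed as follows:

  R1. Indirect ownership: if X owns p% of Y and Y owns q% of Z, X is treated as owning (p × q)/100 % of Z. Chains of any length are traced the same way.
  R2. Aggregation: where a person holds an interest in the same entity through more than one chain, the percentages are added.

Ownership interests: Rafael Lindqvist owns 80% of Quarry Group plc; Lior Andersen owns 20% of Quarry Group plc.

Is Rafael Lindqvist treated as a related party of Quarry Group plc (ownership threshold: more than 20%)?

Yes

Direct interest in Quarry Group plc: 80%.
80% exceeds the 20% threshold, so Rafael is a related party to Quarry Group plc.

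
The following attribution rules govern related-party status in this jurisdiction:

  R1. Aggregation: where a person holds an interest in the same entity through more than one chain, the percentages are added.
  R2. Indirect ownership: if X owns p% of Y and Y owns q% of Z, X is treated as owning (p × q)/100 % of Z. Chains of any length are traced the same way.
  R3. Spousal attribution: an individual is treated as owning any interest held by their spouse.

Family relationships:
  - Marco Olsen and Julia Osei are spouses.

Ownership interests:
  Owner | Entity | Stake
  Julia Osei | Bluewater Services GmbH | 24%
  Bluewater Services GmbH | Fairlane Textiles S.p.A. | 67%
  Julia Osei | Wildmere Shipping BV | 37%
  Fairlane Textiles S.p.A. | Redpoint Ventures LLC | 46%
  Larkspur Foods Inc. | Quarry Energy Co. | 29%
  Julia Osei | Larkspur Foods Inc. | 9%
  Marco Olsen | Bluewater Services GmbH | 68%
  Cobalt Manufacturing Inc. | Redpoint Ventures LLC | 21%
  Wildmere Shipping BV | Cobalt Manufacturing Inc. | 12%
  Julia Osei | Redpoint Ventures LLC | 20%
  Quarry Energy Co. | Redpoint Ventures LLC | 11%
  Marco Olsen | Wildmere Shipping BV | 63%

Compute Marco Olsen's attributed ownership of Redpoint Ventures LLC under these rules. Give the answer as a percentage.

51.1615%

By spousal attribution (R3), Marco Olsen is treated as also owning Julia Osei's interest in Bluewater Services GmbH, giving 68% + 24% = 92%.
By spousal attribution (R3), Marco Olsen is treated as also owning Julia Osei's interest in Wildmere Shipping BV, giving 63% + 37% = 100%.
By spousal attribution (R3), Marco Olsen is treated as owning Julia Osei's 9% interest in Larkspur Foods Inc.
By spousal attribution (R3), Marco Olsen is treated as owning Julia Osei's 20% interest in Redpoint Ventures LLC.
Chain via Bluewater Services GmbH → Fairlane Textiles S.p.A. (R2): 92% × 67% × 46% = 28.3544% of Redpoint Ventures LLC.
Chain via Wildmere Shipping BV → Cobalt Manufacturing Inc. (R2): 100% × 12% × 21% = 2.52% of Redpoint Ventures LLC.
Chain via Larkspur Foods Inc. → Quarry Energy Co. (R2): 9% × 29% × 11% = 0.2871% of Redpoint Ventures LLC.
Direct interest in Redpoint Ventures LLC: 20%.
Aggregating (R1): 28.3544% + 2.52% + 0.2871% + 20% = 51.1615%.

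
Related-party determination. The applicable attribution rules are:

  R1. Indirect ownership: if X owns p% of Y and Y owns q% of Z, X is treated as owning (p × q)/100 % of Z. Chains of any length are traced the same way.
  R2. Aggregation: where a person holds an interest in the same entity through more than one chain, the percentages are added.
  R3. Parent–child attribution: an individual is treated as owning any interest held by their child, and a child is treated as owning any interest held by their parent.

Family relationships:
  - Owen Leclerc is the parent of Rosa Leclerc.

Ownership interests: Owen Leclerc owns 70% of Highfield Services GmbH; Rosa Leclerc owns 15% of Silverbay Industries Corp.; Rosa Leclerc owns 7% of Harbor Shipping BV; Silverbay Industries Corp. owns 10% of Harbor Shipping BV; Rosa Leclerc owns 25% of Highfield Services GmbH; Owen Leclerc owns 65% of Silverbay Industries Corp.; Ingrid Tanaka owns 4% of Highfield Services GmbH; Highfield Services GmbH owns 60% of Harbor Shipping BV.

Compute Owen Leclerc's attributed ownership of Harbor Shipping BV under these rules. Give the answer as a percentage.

72%

By parent–child attribution (R3), Owen Leclerc is treated as also owning Rosa Leclerc's interest in Highfield Services GmbH, giving 70% + 25% = 95%.
By parent–child attribution (R3), Owen Leclerc is treated as also owning Rosa Leclerc's interest in Silverbay Industries Corp, giving 65% + 15% = 80%.
By parent–child attribution (R3), Owen Leclerc is treated as owning Rosa Leclerc's 7% interest in Harbor Shipping BV.
Chain via Highfield Services GmbH (R1): 95% × 60% = 57% of Harbor Shipping BV.
Chain via Silverbay Industries Corp. (R1): 80% × 10% = 8% of Harbor Shipping BV.
Direct interest in Harbor Shipping BV: 7%.
Aggregating (R2): 57% + 8% + 7% = 72%.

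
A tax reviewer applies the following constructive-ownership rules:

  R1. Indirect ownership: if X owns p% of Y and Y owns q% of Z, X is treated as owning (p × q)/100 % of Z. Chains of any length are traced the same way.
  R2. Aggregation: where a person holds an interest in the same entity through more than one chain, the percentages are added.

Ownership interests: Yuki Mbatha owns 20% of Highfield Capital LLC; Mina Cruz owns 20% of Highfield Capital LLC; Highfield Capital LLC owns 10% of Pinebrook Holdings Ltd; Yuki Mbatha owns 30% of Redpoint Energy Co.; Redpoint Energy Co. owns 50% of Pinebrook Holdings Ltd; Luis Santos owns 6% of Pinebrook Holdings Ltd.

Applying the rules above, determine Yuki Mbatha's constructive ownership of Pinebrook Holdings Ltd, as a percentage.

Chain via Redpoint Energy Co. (R1): 30% × 50% = 15% of Pinebrook Holdings Ltd.
Chain via Highfield Capital LLC (R1): 20% × 10% = 2% of Pinebrook Holdings Ltd.
Aggregating (R2): 15% + 2% = 17%.

17%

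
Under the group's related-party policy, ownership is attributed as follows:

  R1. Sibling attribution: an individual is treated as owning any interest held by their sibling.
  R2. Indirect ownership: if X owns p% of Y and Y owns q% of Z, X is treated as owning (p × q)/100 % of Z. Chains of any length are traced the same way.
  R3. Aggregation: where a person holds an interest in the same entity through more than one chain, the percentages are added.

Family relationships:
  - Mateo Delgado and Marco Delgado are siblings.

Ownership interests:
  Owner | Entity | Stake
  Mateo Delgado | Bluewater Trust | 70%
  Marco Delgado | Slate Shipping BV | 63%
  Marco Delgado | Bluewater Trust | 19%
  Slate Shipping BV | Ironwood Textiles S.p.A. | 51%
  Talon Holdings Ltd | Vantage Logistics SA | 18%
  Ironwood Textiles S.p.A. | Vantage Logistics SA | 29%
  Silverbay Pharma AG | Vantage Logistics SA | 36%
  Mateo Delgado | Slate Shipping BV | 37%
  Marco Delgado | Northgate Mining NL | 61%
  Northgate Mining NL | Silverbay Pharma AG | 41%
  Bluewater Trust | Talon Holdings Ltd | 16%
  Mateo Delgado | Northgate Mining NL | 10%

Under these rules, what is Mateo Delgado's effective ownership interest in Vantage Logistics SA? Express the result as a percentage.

By sibling attribution (R1), Mateo Delgado is treated as also owning Marco Delgado's interest in Northgate Mining NL, giving 10% + 61% = 71%.
By sibling attribution (R1), Mateo Delgado is treated as also owning Marco Delgado's interest in Slate Shipping BV, giving 37% + 63% = 100%.
By sibling attribution (R1), Mateo Delgado is treated as also owning Marco Delgado's interest in Bluewater Trust, giving 70% + 19% = 89%.
Chain via Northgate Mining NL → Silverbay Pharma AG (R2): 71% × 41% × 36% = 10.4796% of Vantage Logistics SA.
Chain via Slate Shipping BV → Ironwood Textiles S.p.A. (R2): 100% × 51% × 29% = 14.79% of Vantage Logistics SA.
Chain via Bluewater Trust → Talon Holdings Ltd (R2): 89% × 16% × 18% = 2.5632% of Vantage Logistics SA.
Aggregating (R3): 10.4796% + 14.79% + 2.5632% = 27.8328%.

27.8328%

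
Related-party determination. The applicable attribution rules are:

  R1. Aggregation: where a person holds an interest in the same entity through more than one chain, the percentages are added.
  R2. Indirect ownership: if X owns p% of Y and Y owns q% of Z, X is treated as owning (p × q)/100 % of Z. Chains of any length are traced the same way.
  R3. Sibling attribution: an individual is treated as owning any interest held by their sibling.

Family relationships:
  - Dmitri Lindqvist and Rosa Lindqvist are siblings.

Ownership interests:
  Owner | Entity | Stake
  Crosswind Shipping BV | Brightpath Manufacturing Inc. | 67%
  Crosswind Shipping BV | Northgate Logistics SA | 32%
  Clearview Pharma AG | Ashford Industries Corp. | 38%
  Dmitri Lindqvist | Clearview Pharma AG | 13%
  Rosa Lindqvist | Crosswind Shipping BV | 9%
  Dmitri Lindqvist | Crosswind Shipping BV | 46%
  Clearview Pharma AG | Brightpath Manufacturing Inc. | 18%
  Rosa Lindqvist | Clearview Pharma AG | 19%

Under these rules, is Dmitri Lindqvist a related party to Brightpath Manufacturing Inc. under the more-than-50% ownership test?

No

By sibling attribution (R3), Dmitri Lindqvist is treated as also owning Rosa Lindqvist's interest in Clearview Pharma AG, giving 13% + 19% = 32%.
By sibling attribution (R3), Dmitri Lindqvist is treated as also owning Rosa Lindqvist's interest in Crosswind Shipping BV, giving 46% + 9% = 55%.
Chain via Clearview Pharma AG (R2): 32% × 18% = 5.76% of Brightpath Manufacturing Inc.
Chain via Crosswind Shipping BV (R2): 55% × 67% = 36.85% of Brightpath Manufacturing Inc.
Aggregating (R1): 5.76% + 36.85% = 42.61%.
42.61% does not exceed the 50% threshold, so Dmitri is not a related party to Brightpath Manufacturing Inc.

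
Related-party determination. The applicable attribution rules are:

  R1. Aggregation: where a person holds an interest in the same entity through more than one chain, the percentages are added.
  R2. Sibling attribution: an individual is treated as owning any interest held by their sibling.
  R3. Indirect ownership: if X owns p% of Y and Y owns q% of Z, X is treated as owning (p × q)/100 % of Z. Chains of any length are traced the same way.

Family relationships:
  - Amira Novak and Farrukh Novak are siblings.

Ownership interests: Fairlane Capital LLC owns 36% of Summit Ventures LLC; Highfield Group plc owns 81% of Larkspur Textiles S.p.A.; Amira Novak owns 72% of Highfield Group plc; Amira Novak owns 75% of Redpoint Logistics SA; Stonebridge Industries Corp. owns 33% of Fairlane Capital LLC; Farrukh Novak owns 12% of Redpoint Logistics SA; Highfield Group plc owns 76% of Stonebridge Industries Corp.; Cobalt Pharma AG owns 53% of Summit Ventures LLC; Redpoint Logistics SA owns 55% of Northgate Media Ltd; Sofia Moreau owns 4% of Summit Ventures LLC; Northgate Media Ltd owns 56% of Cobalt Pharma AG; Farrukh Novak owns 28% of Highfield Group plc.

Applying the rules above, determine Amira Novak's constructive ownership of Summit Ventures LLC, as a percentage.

23.23068%

By sibling attribution (R2), Amira Novak is treated as also owning Farrukh Novak's interest in Highfield Group plc, giving 72% + 28% = 100%.
By sibling attribution (R2), Amira Novak is treated as also owning Farrukh Novak's interest in Redpoint Logistics SA, giving 75% + 12% = 87%.
Chain via Highfield Group plc → Stonebridge Industries Corp. → Fairlane Capital LLC (R3): 100% × 76% × 33% × 36% = 9.0288% of Summit Ventures LLC.
Chain via Redpoint Logistics SA → Northgate Media Ltd → Cobalt Pharma AG (R3): 87% × 55% × 56% × 53% = 14.20188% of Summit Ventures LLC.
Aggregating (R1): 9.0288% + 14.20188% = 23.23068%.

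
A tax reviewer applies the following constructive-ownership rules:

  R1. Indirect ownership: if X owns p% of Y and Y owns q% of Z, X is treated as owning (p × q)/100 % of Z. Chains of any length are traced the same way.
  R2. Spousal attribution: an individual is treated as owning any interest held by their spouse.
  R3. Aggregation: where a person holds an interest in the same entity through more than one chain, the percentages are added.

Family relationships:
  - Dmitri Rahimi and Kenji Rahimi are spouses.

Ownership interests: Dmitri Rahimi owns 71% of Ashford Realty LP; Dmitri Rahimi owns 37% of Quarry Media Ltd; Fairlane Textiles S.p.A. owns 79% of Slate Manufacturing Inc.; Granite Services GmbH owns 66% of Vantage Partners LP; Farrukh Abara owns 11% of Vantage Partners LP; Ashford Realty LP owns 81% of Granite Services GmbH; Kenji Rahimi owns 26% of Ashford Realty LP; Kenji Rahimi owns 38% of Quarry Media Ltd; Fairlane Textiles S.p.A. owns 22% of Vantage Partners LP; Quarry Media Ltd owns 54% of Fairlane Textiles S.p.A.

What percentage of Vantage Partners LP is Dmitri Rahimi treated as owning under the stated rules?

60.7662%

By spousal attribution (R2), Dmitri Rahimi is treated as also owning Kenji Rahimi's interest in Quarry Media Ltd, giving 37% + 38% = 75%.
By spousal attribution (R2), Dmitri Rahimi is treated as also owning Kenji Rahimi's interest in Ashford Realty LP, giving 71% + 26% = 97%.
Chain via Quarry Media Ltd → Fairlane Textiles S.p.A. (R1): 75% × 54% × 22% = 8.91% of Vantage Partners LP.
Chain via Ashford Realty LP → Granite Services GmbH (R1): 97% × 81% × 66% = 51.8562% of Vantage Partners LP.
Aggregating (R3): 8.91% + 51.8562% = 60.7662%.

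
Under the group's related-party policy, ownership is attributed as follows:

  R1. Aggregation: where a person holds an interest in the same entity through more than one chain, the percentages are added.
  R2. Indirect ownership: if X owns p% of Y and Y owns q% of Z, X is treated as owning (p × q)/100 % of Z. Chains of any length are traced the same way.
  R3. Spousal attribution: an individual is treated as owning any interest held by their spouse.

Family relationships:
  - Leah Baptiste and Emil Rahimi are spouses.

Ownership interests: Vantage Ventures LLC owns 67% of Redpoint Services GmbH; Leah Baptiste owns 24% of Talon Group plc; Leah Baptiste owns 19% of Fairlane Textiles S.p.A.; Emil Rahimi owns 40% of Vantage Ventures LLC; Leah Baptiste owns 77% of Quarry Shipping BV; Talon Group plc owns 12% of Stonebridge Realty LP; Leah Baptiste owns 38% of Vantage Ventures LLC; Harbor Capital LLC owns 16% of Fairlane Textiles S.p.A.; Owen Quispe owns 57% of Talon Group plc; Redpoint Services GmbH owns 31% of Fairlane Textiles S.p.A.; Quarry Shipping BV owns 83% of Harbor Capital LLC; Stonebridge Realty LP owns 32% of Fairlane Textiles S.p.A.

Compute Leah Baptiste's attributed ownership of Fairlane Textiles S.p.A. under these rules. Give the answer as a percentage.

By spousal attribution (R3), Leah Baptiste is treated as also owning Emil Rahimi's interest in Vantage Ventures LLC, giving 38% + 40% = 78%.
Chain via Quarry Shipping BV → Harbor Capital LLC (R2): 77% × 83% × 16% = 10.2256% of Fairlane Textiles S.p.A.
Chain via Talon Group plc → Stonebridge Realty LP (R2): 24% × 12% × 32% = 0.9216% of Fairlane Textiles S.p.A.
Chain via Vantage Ventures LLC → Redpoint Services GmbH (R2): 78% × 67% × 31% = 16.2006% of Fairlane Textiles S.p.A.
Direct interest in Fairlane Textiles S.p.A: 19%.
Aggregating (R1): 10.2256% + 0.9216% + 16.2006% + 19% = 46.3478%.

46.3478%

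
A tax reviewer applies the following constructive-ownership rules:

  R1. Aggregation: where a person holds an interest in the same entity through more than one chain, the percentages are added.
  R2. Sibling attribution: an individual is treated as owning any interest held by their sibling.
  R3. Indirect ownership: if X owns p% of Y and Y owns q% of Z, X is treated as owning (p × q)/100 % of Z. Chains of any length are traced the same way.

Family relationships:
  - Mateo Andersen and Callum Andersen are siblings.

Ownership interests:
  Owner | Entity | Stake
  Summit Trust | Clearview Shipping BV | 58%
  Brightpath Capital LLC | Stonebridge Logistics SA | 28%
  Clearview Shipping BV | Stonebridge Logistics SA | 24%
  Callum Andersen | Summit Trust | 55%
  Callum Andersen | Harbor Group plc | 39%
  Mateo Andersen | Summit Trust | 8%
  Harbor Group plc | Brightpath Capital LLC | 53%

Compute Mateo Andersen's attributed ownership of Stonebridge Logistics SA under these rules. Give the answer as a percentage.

14.5572%

By sibling attribution (R2), Mateo Andersen is treated as also owning Callum Andersen's interest in Summit Trust, giving 8% + 55% = 63%.
By sibling attribution (R2), Mateo Andersen is treated as owning Callum Andersen's 39% interest in Harbor Group plc.
Chain via Summit Trust → Clearview Shipping BV (R3): 63% × 58% × 24% = 8.7696% of Stonebridge Logistics SA.
Chain via Harbor Group plc → Brightpath Capital LLC (R3): 39% × 53% × 28% = 5.7876% of Stonebridge Logistics SA.
Aggregating (R1): 8.7696% + 5.7876% = 14.5572%.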